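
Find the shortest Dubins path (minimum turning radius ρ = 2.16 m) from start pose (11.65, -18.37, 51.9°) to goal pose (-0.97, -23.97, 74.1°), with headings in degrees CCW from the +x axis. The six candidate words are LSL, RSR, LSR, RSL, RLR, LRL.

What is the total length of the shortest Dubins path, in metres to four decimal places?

Let ψ = atan2(Δy, Δx) = atan2(-5.60, -12.62) = -156.0712° be the start→goal bearing.
Normalize: d = |goal − start| / ρ = 13.806680/2.16 = 6.391981, α = (θ_start − ψ) mod 360° = 207.9712° = 3.629783 rad, β = (θ_goal − ψ) mod 360° = 230.1712° = 4.017246 rad.
Common terms: sin α = -0.469028, cos α = -0.883183, sin β = -0.767962, cos β = -0.640496, cos(α−β) = 0.925871, d² = 40.857425. Work in radians in the unit-radius frame; every candidate has L = ρ·(t + p + q).
LSL: p² = 2 + d² − 2cos(α−β) + 2d(sin α − sin β) = 44.827243; p = √p² = 6.695315; φ = atan2(cos β − cos α, d + sin α − sin β) = 0.036255 rad; t = (φ − α) mod 2π = 2.689658 rad, q = (β − φ) mod 2π = 3.980990 rad → L = 2.16·(2.689658 + 6.695315 + 3.980990) = 2.16·13.365963 = 28.870481 m
RSR: p² = 2 + d² − 2cos(α−β) + 2d(sin β − sin α) = 37.184124; p = √p² = 6.097879; φ = atan2(cos α − cos β, d − sin α + sin β) = -0.039809 rad; t = (α − φ) mod 2π = 3.669592 rad, q = (φ − β) mod 2π = 2.226130 rad → L = 2.16·(3.669592 + 6.097879 + 2.226130) = 2.16·11.993601 = 25.906178 m
LSR: p² = d² − 2 + 2cos(α−β) + 2d(sin α + sin β) = 24.895534; p = √p² = 4.989542; φ = atan2(−cos α − cos β, d + sin α + sin β) − atan2(−2, p) = 0.668620 rad; t = (φ − α) mod 2π = 3.322023 rad, q = (φ − β) mod 2π = 2.934559 rad → L = 2.16·(3.322023 + 4.989542 + 2.934559) = 2.16·11.246124 = 24.291629 m
RSL: p² = d² − 2 + 2cos(α−β) − 2d(sin α + sin β) = 56.522798; p = √p² = 7.518165; φ = atan2(cos α + cos β, d − sin α − sin β) − atan2(2, p) = -0.457130 rad; t = (α − φ) mod 2π = 4.086912 rad, q = (β − φ) mod 2π = 4.474375 rad → L = 2.16·(4.086912 + 7.518165 + 4.474375) = 2.16·16.079452 = 34.731617 m
RLR: c = (6 − d² + 2cos(α−β) + 2d(sin α − sin β))/8 = -3.648015, |c| > 1 → infeasible
LRL: c = (6 − d² + 2cos(α−β) − 2d(sin α − sin β))/8 = -4.603405, |c| > 1 → infeasible
Shortest: LSR with L = 24.291629 m ≈ 24.2916 m

24.2916 m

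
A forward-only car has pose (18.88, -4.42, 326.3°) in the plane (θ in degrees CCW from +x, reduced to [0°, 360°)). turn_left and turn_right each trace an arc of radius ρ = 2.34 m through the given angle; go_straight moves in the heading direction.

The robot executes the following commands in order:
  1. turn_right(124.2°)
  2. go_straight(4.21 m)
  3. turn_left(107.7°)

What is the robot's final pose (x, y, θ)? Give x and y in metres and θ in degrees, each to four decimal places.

(13.6439, -13.7847, 309.8000°)

set_pose: (x, y, θ) = (18.8800, -4.4200, 326.3000°), ρ = 2.34
turn_right(124.2°): centre at ρ to the right, rotate −124.2° → (18.4620, -8.5348, 202.1000°)
go_straight(4.21): x += 4.21·cos θ, y += 4.21·sin θ → (14.5613, -10.1188, 202.1000°)
turn_left(107.7°): centre at ρ to the left, rotate +107.7° → (13.6439, -13.7847, 309.8000°)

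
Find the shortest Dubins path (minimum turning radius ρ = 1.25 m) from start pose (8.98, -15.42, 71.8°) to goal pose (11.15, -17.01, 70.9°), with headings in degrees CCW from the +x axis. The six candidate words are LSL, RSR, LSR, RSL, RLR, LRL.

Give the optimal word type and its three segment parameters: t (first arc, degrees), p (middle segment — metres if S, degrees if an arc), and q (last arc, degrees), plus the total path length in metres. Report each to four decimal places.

Let ψ = atan2(Δy, Δx) = atan2(-1.59, 2.17) = -36.2309° be the start→goal bearing.
Normalize: d = |goal − start| / ρ = 2.690167/1.25 = 2.152134, α = (θ_start − ψ) mod 360° = 108.0309° = 1.885496 rad, β = (θ_goal − ψ) mod 360° = 107.1309° = 1.869788 rad.
Common terms: sin α = 0.950890, cos α = -0.309530, sin β = 0.955634, cos β = -0.294556, cos(α−β) = 0.999877, d² = 4.631680. Work in radians in the unit-radius frame; every candidate has L = ρ·(t + p + q).
LSL: p² = 2 + d² − 2cos(α−β) + 2d(sin α − sin β) = 4.611505; p = √p² = 2.147441; φ = atan2(cos β − cos α, d + sin α − sin β) = 0.006973 rad; t = (φ − α) mod 2π = 4.404663 rad, q = (β − φ) mod 2π = 1.862815 rad → L = 1.25·(4.404663 + 2.147441 + 1.862815) = 1.25·8.414919 = 10.518648 m
RSR: p² = 2 + d² − 2cos(α−β) + 2d(sin β − sin α) = 4.652349; p = √p² = 2.156930; φ = atan2(cos α − cos β, d − sin α + sin β) = -0.006942 rad; t = (α − φ) mod 2π = 1.892438 rad, q = (φ − β) mod 2π = 4.406455 rad → L = 1.25·(1.892438 + 2.156930 + 4.406455) = 1.25·8.455824 = 10.569780 m
LSR: p² = d² − 2 + 2cos(α−β) + 2d(sin α + sin β) = 12.837621; p = √p² = 3.582963; φ = atan2(−cos α − cos β, d + sin α + sin β) − atan2(−2, p) = 0.656869 rad; t = (φ − α) mod 2π = 5.054559 rad, q = (φ − β) mod 2π = 5.070267 rad → L = 1.25·(5.054559 + 3.582963 + 5.070267) = 1.25·13.707789 = 17.134736 m
RSL: p² = d² − 2 + 2cos(α−β) − 2d(sin α + sin β) = -3.574755 < 0 → infeasible
RLR: c = (6 − d² + 2cos(α−β) + 2d(sin α − sin β))/8 = 0.418456; p = 2π − arccos c = 5.144134 rad; φ = atan2(cos α − cos β, d − sin α + sin β) = -0.006942 rad; t = (α − φ + p/2) mod 2π = 4.464505 rad, q = (α − β − t + p) mod 2π = 0.695337 rad → L = 1.25·(4.464505 + 5.144134 + 0.695337) = 1.25·10.303976 = 12.879970 m
LRL: c = (6 − d² + 2cos(α−β) − 2d(sin α − sin β))/8 = 0.423562; p = 2π − arccos c = 5.149763 rad; φ = atan2(cos β − cos α, d + sin α − sin β) = 0.006973 rad; t = (φ − α + p/2) mod 2π = 0.696359 rad, q = (β − α − t + p) mod 2π = 4.437696 rad → L = 1.25·(0.696359 + 5.149763 + 4.437696) = 1.25·10.283818 = 12.854772 m
Shortest: LSL with L = 10.518648 m ≈ 10.5186 m
Convert LSL to answer units (arcs ×180/π): t = 4.404663·180/π = 252.3686°, p = ρ·p = 1.25·2.147441 = 2.6843 m, q = 1.862815·180/π = 106.7314°, L = 10.5186 m.

LSL: t = 252.3686°, p = 2.6843 m, q = 106.7314°, L = 10.5186 m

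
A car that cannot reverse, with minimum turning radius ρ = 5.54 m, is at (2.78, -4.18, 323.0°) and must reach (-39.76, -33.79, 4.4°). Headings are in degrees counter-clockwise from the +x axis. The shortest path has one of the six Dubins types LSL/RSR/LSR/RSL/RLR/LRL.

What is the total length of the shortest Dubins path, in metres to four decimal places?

72.1891 m

Let ψ = atan2(Δy, Δx) = atan2(-29.61, -42.54) = -145.1601° be the start→goal bearing.
Normalize: d = |goal − start| / ρ = 51.830529/5.54 = 9.355691, α = (θ_start − ψ) mod 360° = 108.1601° = 1.887750 rad, β = (θ_goal − ψ) mod 360° = 149.5601° = 2.610317 rad.
Common terms: sin α = 0.950189, cos α = -0.311674, sin β = 0.506634, cos β = -0.862161, cos(α−β) = 0.750111, d² = 87.528956. Work in radians in the unit-radius frame; every candidate has L = ρ·(t + p + q).
LSL: p² = 2 + d² − 2cos(α−β) + 2d(sin α − sin β) = 96.328266; p = √p² = 9.814696; φ = atan2(cos β − cos α, d + sin α − sin β) = -0.056118 rad; t = (φ − α) mod 2π = 4.339317 rad, q = (β − φ) mod 2π = 2.666434 rad → L = 5.54·(4.339317 + 9.814696 + 2.666434) = 5.54·16.820448 = 93.185282 m
RSR: p² = 2 + d² − 2cos(α−β) + 2d(sin β − sin α) = 79.729202; p = √p² = 8.929121; φ = atan2(cos α − cos β, d − sin α + sin β) = 0.061690 rad; t = (α − φ) mod 2π = 1.826060 rad, q = (φ − β) mod 2π = 3.734559 rad → L = 5.54·(1.826060 + 8.929121 + 3.734559) = 5.54·14.489740 = 80.273159 m
LSR: p² = d² − 2 + 2cos(α−β) + 2d(sin α + sin β) = 114.288352; p = √p² = 10.690573; φ = atan2(−cos α − cos β, d + sin α + sin β) − atan2(−2, p) = 0.293082 rad; t = (φ − α) mod 2π = 4.688517 rad, q = (φ − β) mod 2π = 3.965951 rad → L = 5.54·(4.688517 + 10.690573 + 3.965951) = 5.54·19.345041 = 107.171526 m
RSL: p² = d² − 2 + 2cos(α−β) − 2d(sin α + sin β) = 59.770004; p = √p² = 7.731106; φ = atan2(cos α + cos β, d − sin α − sin β) − atan2(2, p) = -0.400674 rad; t = (α − φ) mod 2π = 2.288424 rad, q = (β − φ) mod 2π = 3.010990 rad → L = 5.54·(2.288424 + 7.731106 + 3.010990) = 5.54·13.030521 = 72.189084 m
RLR: c = (6 − d² + 2cos(α−β) + 2d(sin α − sin β))/8 = -8.966150, |c| > 1 → infeasible
LRL: c = (6 − d² + 2cos(α−β) − 2d(sin α − sin β))/8 = -11.041033, |c| > 1 → infeasible
Shortest: RSL with L = 72.189084 m ≈ 72.1891 m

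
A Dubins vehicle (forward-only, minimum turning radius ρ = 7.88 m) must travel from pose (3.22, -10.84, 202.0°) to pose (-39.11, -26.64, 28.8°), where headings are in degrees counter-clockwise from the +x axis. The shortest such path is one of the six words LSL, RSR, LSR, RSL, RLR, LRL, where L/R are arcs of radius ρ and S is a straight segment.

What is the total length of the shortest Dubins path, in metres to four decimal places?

70.4594 m

Let ψ = atan2(Δy, Δx) = atan2(-15.80, -42.33) = -159.5315° be the start→goal bearing.
Normalize: d = |goal − start| / ρ = 45.182617/7.88 = 5.733835, α = (θ_start − ψ) mod 360° = 1.5315° = 0.026730 rad, β = (θ_goal − ψ) mod 360° = 188.3315° = 3.287005 rad.
Common terms: sin α = 0.026727, cos α = 0.999643, sin β = -0.144901, cos β = -0.989446, cos(α−β) = -0.992966, d² = 32.876860. Work in radians in the unit-radius frame; every candidate has L = ρ·(t + p + q).
LSL: p² = 2 + d² − 2cos(α−β) + 2d(sin α − sin β) = 38.830959; p = √p² = 6.231449; φ = atan2(cos β − cos α, d + sin α − sin β) = -0.324887 rad; t = (φ − α) mod 2π = 5.931568 rad, q = (β − φ) mod 2π = 3.611892 rad → L = 7.88·(5.931568 + 6.231449 + 3.611892) = 7.88·15.774910 = 124.306287 m
RSR: p² = 2 + d² − 2cos(α−β) + 2d(sin β − sin α) = 34.894624; p = √p² = 5.907167; φ = atan2(cos α − cos β, d − sin α + sin β) = 0.343436 rad; t = (α − φ) mod 2π = 5.966479 rad, q = (φ − β) mod 2π = 3.339616 rad → L = 7.88·(5.966479 + 5.907167 + 3.339616) = 7.88·15.213263 = 119.880510 m
LSR: p² = d² − 2 + 2cos(α−β) + 2d(sin α + sin β) = 27.535753; p = √p² = 5.247452; φ = atan2(−cos α − cos β, d + sin α + sin β) − atan2(−2, p) = 0.362325 rad; t = (φ − α) mod 2π = 0.335595 rad, q = (φ − β) mod 2π = 3.358505 rad → L = 7.88·(0.335595 + 5.247452 + 3.358505) = 7.88·8.941552 = 70.459426 m
RSL: p² = d² − 2 + 2cos(α−β) − 2d(sin α + sin β) = 30.246106; p = √p² = 5.499646; φ = atan2(cos α + cos β, d − sin α − sin β) − atan2(2, p) = -0.347049 rad; t = (α − φ) mod 2π = 0.373779 rad, q = (β − φ) mod 2π = 3.634054 rad → L = 7.88·(0.373779 + 5.499646 + 3.634054) = 7.88·9.507480 = 74.918940 m
RLR: c = (6 − d² + 2cos(α−β) + 2d(sin α − sin β))/8 = -3.361828, |c| > 1 → infeasible
LRL: c = (6 − d² + 2cos(α−β) − 2d(sin α − sin β))/8 = -3.853870, |c| > 1 → infeasible
Shortest: LSR with L = 70.459426 m ≈ 70.4594 m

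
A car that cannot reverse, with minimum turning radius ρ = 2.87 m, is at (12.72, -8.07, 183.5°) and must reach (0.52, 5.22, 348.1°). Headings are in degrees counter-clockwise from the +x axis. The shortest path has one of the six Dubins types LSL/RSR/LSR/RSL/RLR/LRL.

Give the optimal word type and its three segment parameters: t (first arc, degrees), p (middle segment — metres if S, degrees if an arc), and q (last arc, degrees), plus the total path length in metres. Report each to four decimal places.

Let ψ = atan2(Δy, Δx) = atan2(13.29, -12.20) = 132.5514° be the start→goal bearing.
Normalize: d = |goal − start| / ρ = 18.040624/2.87 = 6.285932, α = (θ_start − ψ) mod 360° = 50.9486° = 0.889221 rad, β = (θ_goal − ψ) mod 360° = 215.5486° = 3.762032 rad.
Common terms: sin α = 0.776581, cos α = 0.630018, sin β = -0.581393, cos β = -0.813623, cos(α−β) = -0.964095, d² = 39.512936. Work in radians in the unit-radius frame; every candidate has L = ρ·(t + p + q).
LSL: p² = 2 + d² − 2cos(α−β) + 2d(sin α − sin β) = 60.513389; p = √p² = 7.779035; φ = atan2(cos β − cos α, d + sin α − sin β) = -0.186663 rad; t = (φ − α) mod 2π = 5.207302 rad, q = (β − φ) mod 2π = 3.948695 rad → L = 2.87·(5.207302 + 7.779035 + 3.948695) = 2.87·16.935032 = 48.603543 m
RSR: p² = 2 + d² − 2cos(α−β) + 2d(sin β − sin α) = 26.368864; p = √p² = 5.135062; φ = atan2(cos α − cos β, d − sin α + sin β) = 0.284976 rad; t = (α − φ) mod 2π = 0.604245 rad, q = (φ − β) mod 2π = 2.806128 rad → L = 2.87·(0.604245 + 5.135062 + 2.806128) = 2.87·8.545436 = 24.525400 m
LSR: p² = d² − 2 + 2cos(α−β) + 2d(sin α + sin β) = 38.038620; p = √p² = 6.167546; φ = atan2(−cos α − cos β, d + sin α + sin β) − atan2(−2, p) = 0.341901 rad; t = (φ − α) mod 2π = 5.735865 rad, q = (φ − β) mod 2π = 2.863053 rad → L = 2.87·(5.735865 + 6.167546 + 2.863053) = 2.87·14.766464 = 42.379753 m
RSL: p² = d² − 2 + 2cos(α−β) − 2d(sin α + sin β) = 33.130870; p = √p² = 5.755942; φ = atan2(cos α + cos β, d − sin α − sin β) − atan2(2, p) = -0.364552 rad; t = (α − φ) mod 2π = 1.253773 rad, q = (β − φ) mod 2π = 4.126585 rad → L = 2.87·(1.253773 + 5.755942 + 4.126585) = 2.87·11.136300 = 31.961180 m
RLR: c = (6 − d² + 2cos(α−β) + 2d(sin α − sin β))/8 = -2.296108, |c| > 1 → infeasible
LRL: c = (6 − d² + 2cos(α−β) − 2d(sin α − sin β))/8 = -6.564174, |c| > 1 → infeasible
Shortest: RSR with L = 24.525400 m ≈ 24.5254 m
Convert RSR to answer units (arcs ×180/π): t = 0.604245·180/π = 34.6207°, p = ρ·p = 2.87·5.135062 = 14.7376 m, q = 2.806128·180/π = 160.7793°, L = 24.5254 m.

RSR: t = 34.6207°, p = 14.7376 m, q = 160.7793°, L = 24.5254 m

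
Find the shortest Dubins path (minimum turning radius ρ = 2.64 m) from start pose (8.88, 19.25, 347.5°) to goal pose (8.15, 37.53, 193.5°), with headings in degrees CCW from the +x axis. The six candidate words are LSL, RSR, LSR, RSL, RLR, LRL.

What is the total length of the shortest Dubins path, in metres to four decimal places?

Let ψ = atan2(Δy, Δx) = atan2(18.28, -0.73) = 92.2869° be the start→goal bearing.
Normalize: d = |goal − start| / ρ = 18.294570/2.64 = 6.929761, α = (θ_start − ψ) mod 360° = 255.2131° = 4.454310 rad, β = (θ_goal − ψ) mod 360° = 101.2131° = 1.766503 rad.
Common terms: sin α = -0.966882, cos α = -0.255224, sin β = 0.980911, cos β = -0.194459, cos(α−β) = -0.898794, d² = 48.021594. Work in radians in the unit-radius frame; every candidate has L = ρ·(t + p + q).
LSL: p² = 2 + d² − 2cos(α−β) + 2d(sin α − sin β) = 24.823707; p = √p² = 4.982339; φ = atan2(cos β − cos α, d + sin α − sin β) = 0.012196 rad; t = (φ − α) mod 2π = 1.841072 rad, q = (β − φ) mod 2π = 1.754306 rad → L = 2.64·(1.841072 + 4.982339 + 1.754306) = 2.64·8.577718 = 22.645175 m
RSR: p² = 2 + d² − 2cos(α−β) + 2d(sin β − sin α) = 78.814657; p = √p² = 8.877762; φ = atan2(cos α − cos β, d − sin α + sin β) = -0.006845 rad; t = (α − φ) mod 2π = 4.461154 rad, q = (φ − β) mod 2π = 4.509838 rad → L = 2.64·(4.461154 + 8.877762 + 4.509838) = 2.64·17.848754 = 47.120711 m
LSR: p² = d² − 2 + 2cos(α−β) + 2d(sin α + sin β) = 44.418435; p = √p² = 6.664716; φ = atan2(−cos α − cos β, d + sin α + sin β) − atan2(−2, p) = 0.356208 rad; t = (φ − α) mod 2π = 2.185083 rad, q = (φ − β) mod 2π = 4.872890 rad → L = 2.64·(2.185083 + 6.664716 + 4.872890) = 2.64·13.722689 = 36.227899 m
RSL: p² = d² − 2 + 2cos(α−β) − 2d(sin α + sin β) = 44.029576; p = √p² = 6.635479; φ = atan2(cos α + cos β, d − sin α − sin β) − atan2(2, p) = -0.357682 rad; t = (α − φ) mod 2π = 4.811991 rad, q = (β − φ) mod 2π = 2.124184 rad → L = 2.64·(4.811991 + 6.635479 + 2.124184) = 2.64·13.571654 = 35.829168 m
RLR: c = (6 − d² + 2cos(α−β) + 2d(sin α − sin β))/8 = -8.851832, |c| > 1 → infeasible
LRL: c = (6 − d² + 2cos(α−β) − 2d(sin α − sin β))/8 = -2.102963, |c| > 1 → infeasible
Shortest: LSL with L = 22.645175 m ≈ 22.6452 m

22.6452 m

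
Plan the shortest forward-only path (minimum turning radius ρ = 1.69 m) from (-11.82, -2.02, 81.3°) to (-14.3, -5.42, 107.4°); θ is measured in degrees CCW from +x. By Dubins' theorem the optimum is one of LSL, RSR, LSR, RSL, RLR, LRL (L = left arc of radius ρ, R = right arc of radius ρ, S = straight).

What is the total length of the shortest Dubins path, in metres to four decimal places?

13.5100 m

Let ψ = atan2(Δy, Δx) = atan2(-3.40, -2.48) = -126.1075° be the start→goal bearing.
Normalize: d = |goal − start| / ρ = 4.208373/1.69 = 2.490161, α = (θ_start − ψ) mod 360° = 207.4075° = 3.619943 rad, β = (θ_goal − ψ) mod 360° = 233.5075° = 4.075474 rad.
Common terms: sin α = -0.460315, cos α = -0.887756, sin β = -0.803934, cos β = -0.594718, cos(α−β) = 0.898028, d² = 6.200903. Work in radians in the unit-radius frame; every candidate has L = ρ·(t + p + q).
LSL: p² = 2 + d² − 2cos(α−β) + 2d(sin α − sin β) = 8.116182; p = √p² = 2.848891; φ = atan2(cos β − cos α, d + sin α − sin β) = 0.103042 rad; t = (φ − α) mod 2π = 2.766285 rad, q = (β − φ) mod 2π = 3.972431 rad → L = 1.69·(2.766285 + 2.848891 + 3.972431) = 1.69·9.587608 = 16.203057 m
RSR: p² = 2 + d² − 2cos(α−β) + 2d(sin β − sin α) = 4.693515; p = √p² = 2.166452; φ = atan2(cos α − cos β, d − sin α + sin β) = -0.135677 rad; t = (α − φ) mod 2π = 3.755620 rad, q = (φ − β) mod 2π = 2.072034 rad → L = 1.69·(3.755620 + 2.166452 + 2.072034) = 1.69·7.994107 = 13.510040 m
LSR: p² = d² − 2 + 2cos(α−β) + 2d(sin α + sin β) = -0.299412 < 0 → infeasible
RSL: p² = d² − 2 + 2cos(α−β) − 2d(sin α + sin β) = 12.293329; p = √p² = 3.506184; φ = atan2(cos α + cos β, d − sin α − sin β) − atan2(2, p) = -0.894455 rad; t = (α − φ) mod 2π = 4.514398 rad, q = (β − φ) mod 2π = 4.969929 rad → L = 1.69·(4.514398 + 3.506184 + 4.969929) = 1.69·12.990511 = 21.953964 m
RLR: c = (6 − d² + 2cos(α−β) + 2d(sin α − sin β))/8 = 0.413311; p = 2π − arccos c = 5.138476 rad; φ = atan2(cos α − cos β, d − sin α + sin β) = -0.135677 rad; t = (α − φ + p/2) mod 2π = 0.041673 rad, q = (α − β − t + p) mod 2π = 4.641272 rad → L = 1.69·(0.041673 + 5.138476 + 4.641272) = 1.69·9.821421 = 16.598201 m
LRL: c = (6 − d² + 2cos(α−β) − 2d(sin α − sin β))/8 = -0.014523; p = 2π − arccos c = 4.697866 rad; φ = atan2(cos β − cos α, d + sin α − sin β) = 0.103042 rad; t = (φ − α + p/2) mod 2π = 5.115218 rad, q = (β − α − t + p) mod 2π = 0.038179 rad → L = 1.69·(5.115218 + 4.697866 + 0.038179) = 1.69·9.851262 = 16.648634 m
Shortest: RSR with L = 13.510040 m ≈ 13.5100 m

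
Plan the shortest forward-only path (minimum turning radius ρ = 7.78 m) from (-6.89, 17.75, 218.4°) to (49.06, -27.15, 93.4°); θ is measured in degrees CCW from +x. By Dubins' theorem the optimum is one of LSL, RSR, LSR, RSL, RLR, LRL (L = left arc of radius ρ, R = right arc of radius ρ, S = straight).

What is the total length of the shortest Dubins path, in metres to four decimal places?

Let ψ = atan2(Δy, Δx) = atan2(-44.90, 55.95) = -38.7471° be the start→goal bearing.
Normalize: d = |goal − start| / ρ = 71.738501/7.78 = 9.220887, α = (θ_start − ψ) mod 360° = 257.1471° = 4.488064 rad, β = (θ_goal − ψ) mod 360° = 132.1471° = 2.306402 rad.
Common terms: sin α = -0.974944, cos α = -0.222448, sin β = 0.741424, cos β = -0.671037, cos(α−β) = -0.573576, d² = 85.024757. Work in radians in the unit-radius frame; every candidate has L = ρ·(t + p + q).
LSL: p² = 2 + d² − 2cos(α−β) + 2d(sin α − sin β) = 56.519026; p = √p² = 7.517914; φ = atan2(cos β − cos α, d + sin α − sin β) = -0.059705 rad; t = (φ − α) mod 2π = 1.735417 rad, q = (β − φ) mod 2π = 2.366107 rad → L = 7.78·(1.735417 + 7.517914 + 2.366107) = 7.78·11.619437 = 90.399223 m
RSR: p² = 2 + d² − 2cos(α−β) + 2d(sin β − sin α) = 119.824793; p = √p² = 10.946451; φ = atan2(cos α − cos β, d − sin α + sin β) = 0.040992 rad; t = (α − φ) mod 2π = 4.447072 rad, q = (φ − β) mod 2π = 4.017775 rad → L = 7.78·(4.447072 + 10.946451 + 4.017775) = 7.78·19.411298 = 151.019899 m
LSR: p² = d² − 2 + 2cos(α−β) + 2d(sin α + sin β) = 77.571077; p = √p² = 8.807444; φ = atan2(−cos α − cos β, d + sin α + sin β) − atan2(−2, p) = 0.322384 rad; t = (φ − α) mod 2π = 2.117505 rad, q = (φ − β) mod 2π = 4.299167 rad → L = 7.78·(2.117505 + 8.807444 + 4.299167) = 7.78·15.224117 = 118.443628 m
RSL: p² = d² − 2 + 2cos(α−β) − 2d(sin α + sin β) = 86.184132; p = √p² = 9.283541; φ = atan2(cos α + cos β, d − sin α − sin β) − atan2(2, p) = -0.306417 rad; t = (α − φ) mod 2π = 4.794481 rad, q = (β − φ) mod 2π = 2.612819 rad → L = 7.78·(4.794481 + 9.283541 + 2.612819) = 7.78·16.690841 = 129.854740 m
RLR: c = (6 − d² + 2cos(α−β) + 2d(sin α − sin β))/8 = -13.978099, |c| > 1 → infeasible
LRL: c = (6 − d² + 2cos(α−β) − 2d(sin α − sin β))/8 = -6.064878, |c| > 1 → infeasible
Shortest: LSL with L = 90.399223 m ≈ 90.3992 m

90.3992 m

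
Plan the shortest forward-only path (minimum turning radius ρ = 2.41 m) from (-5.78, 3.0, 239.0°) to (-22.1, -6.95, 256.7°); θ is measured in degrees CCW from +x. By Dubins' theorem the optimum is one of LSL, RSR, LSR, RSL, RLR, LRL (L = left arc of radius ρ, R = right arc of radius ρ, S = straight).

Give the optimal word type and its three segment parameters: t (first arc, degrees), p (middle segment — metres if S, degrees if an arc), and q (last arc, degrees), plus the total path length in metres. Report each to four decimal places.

Let ψ = atan2(Δy, Δx) = atan2(-9.95, -16.32) = -148.6301° be the start→goal bearing.
Normalize: d = |goal − start| / ρ = 19.113997/2.41 = 7.931119, α = (θ_start − ψ) mod 360° = 27.6301° = 0.482236 rad, β = (θ_goal − ψ) mod 360° = 45.3301° = 0.791160 rad.
Common terms: sin α = 0.463762, cos α = 0.885960, sin β = 0.711169, cos β = 0.703021, cos(α−β) = 0.952661, d² = 62.902653. Work in radians in the unit-radius frame; every candidate has L = ρ·(t + p + q).
LSL: p² = 2 + d² − 2cos(α−β) + 2d(sin α − sin β) = 59.072896; p = √p² = 7.685889; φ = atan2(cos β − cos α, d + sin α − sin β) = -0.023804 rad; t = (φ − α) mod 2π = 5.777145 rad, q = (β − φ) mod 2π = 0.814964 rad → L = 2.41·(5.777145 + 7.685889 + 0.814964) = 2.41·14.277998 = 34.409975 m
RSR: p² = 2 + d² − 2cos(α−β) + 2d(sin β − sin α) = 66.921764; p = √p² = 8.180572; φ = atan2(cos α − cos β, d − sin α + sin β) = 0.022364 rad; t = (α − φ) mod 2π = 0.459872 rad, q = (φ − β) mod 2π = 5.514390 rad → L = 2.41·(0.459872 + 8.180572 + 5.514390) = 2.41·14.154834 = 34.113151 m
LSR: p² = d² − 2 + 2cos(α−β) + 2d(sin α + sin β) = 81.445010; p = √p² = 9.024689; φ = atan2(−cos α − cos β, d + sin α + sin β) − atan2(−2, p) = 0.045332 rad; t = (φ − α) mod 2π = 5.846281 rad, q = (φ − β) mod 2π = 5.537357 rad → L = 2.41·(5.846281 + 9.024689 + 5.537357) = 2.41·20.408327 = 49.184067 m
RSL: p² = d² − 2 + 2cos(α−β) − 2d(sin α + sin β) = 44.170942; p = √p² = 6.646122; φ = atan2(cos α + cos β, d − sin α − sin β) − atan2(2, p) = -0.061316 rad; t = (α − φ) mod 2π = 0.543553 rad, q = (β − φ) mod 2π = 0.852476 rad → L = 2.41·(0.543553 + 6.646122 + 0.852476) = 2.41·8.042151 = 19.381585 m
RLR: c = (6 − d² + 2cos(α−β) + 2d(sin α − sin β))/8 = -7.365221, |c| > 1 → infeasible
LRL: c = (6 − d² + 2cos(α−β) − 2d(sin α − sin β))/8 = -6.384112, |c| > 1 → infeasible
Shortest: RSL with L = 19.381585 m ≈ 19.3816 m
Convert RSL to answer units (arcs ×180/π): t = 0.543553·180/π = 31.1433°, p = ρ·p = 2.41·6.646122 = 16.0172 m, q = 0.852476·180/π = 48.8433°, L = 19.3816 m.

RSL: t = 31.1433°, p = 16.0172 m, q = 48.8433°, L = 19.3816 m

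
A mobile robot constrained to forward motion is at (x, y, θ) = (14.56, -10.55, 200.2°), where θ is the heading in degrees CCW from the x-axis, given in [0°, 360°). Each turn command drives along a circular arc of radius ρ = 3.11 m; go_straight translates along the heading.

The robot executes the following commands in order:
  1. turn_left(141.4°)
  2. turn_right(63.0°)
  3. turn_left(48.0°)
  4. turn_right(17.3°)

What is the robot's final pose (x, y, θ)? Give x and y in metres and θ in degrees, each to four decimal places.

(18.8033, -21.6636, 309.3000°)

set_pose: (x, y, θ) = (14.5600, -10.5500, 200.2000°), ρ = 3.11
turn_left(141.4°): centre at ρ to the left, rotate +141.4° → (14.6522, -16.4197, 341.6000°)
turn_right(63.0°): centre at ρ to the right, rotate −63.0° → (16.7456, -18.9057, 278.6000°)
turn_left(48.0°): centre at ρ to the left, rotate +48.0° → (18.1086, -21.0370, 326.6000°)
turn_right(17.3°): centre at ρ to the right, rotate −17.3° → (18.8033, -21.6636, 309.3000°)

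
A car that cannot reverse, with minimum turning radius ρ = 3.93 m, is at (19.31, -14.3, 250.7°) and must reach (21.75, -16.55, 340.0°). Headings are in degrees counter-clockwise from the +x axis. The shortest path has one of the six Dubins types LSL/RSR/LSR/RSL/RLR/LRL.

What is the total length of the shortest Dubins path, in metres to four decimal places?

28.0611 m

Let ψ = atan2(Δy, Δx) = atan2(-2.25, 2.44) = -42.6801° be the start→goal bearing.
Normalize: d = |goal − start| / ρ = 3.319051/3.93 = 0.844542, α = (θ_start − ψ) mod 360° = 293.3801° = 5.120449 rad, β = (θ_goal − ψ) mod 360° = 22.6801° = 0.395843 rad.
Common terms: sin α = -0.917892, cos α = 0.396829, sin β = 0.385586, cos β = 0.922672, cos(α−β) = 0.012217, d² = 0.713252. Work in radians in the unit-radius frame; every candidate has L = ρ·(t + p + q).
LSL: p² = 2 + d² − 2cos(α−β) + 2d(sin α − sin β) = 0.487133; p = √p² = 0.697949; φ = atan2(cos β − cos α, d + sin α − sin β) = 2.288358 rad; t = (φ − α) mod 2π = 3.451094 rad, q = (β − φ) mod 2π = 4.390670 rad → L = 3.93·(3.451094 + 0.697949 + 4.390670) = 3.93·8.539713 = 33.561073 m
RSR: p² = 2 + d² − 2cos(α−β) + 2d(sin β − sin α) = 4.890503; p = √p² = 2.211448; φ = atan2(cos α − cos β, d − sin α + sin β) = -0.240082 rad; t = (α − φ) mod 2π = 5.360531 rad, q = (φ − β) mod 2π = 5.647261 rad → L = 3.93·(5.360531 + 2.211448 + 5.647261) = 3.93·13.219240 = 51.951612 m
LSR: p² = d² − 2 + 2cos(α−β) + 2d(sin α + sin β) = -2.161425 < 0 → infeasible
RSL: p² = d² − 2 + 2cos(α−β) − 2d(sin α + sin β) = -0.363204 < 0 → infeasible
RLR: c = (6 − d² + 2cos(α−β) + 2d(sin α − sin β))/8 = 0.388687; p = 2π − arccos c = 5.111595 rad; φ = atan2(cos α − cos β, d − sin α + sin β) = -0.240082 rad; t = (α − φ + p/2) mod 2π = 1.633143 rad, q = (α − β − t + p) mod 2π = 1.919873 rad → L = 3.93·(1.633143 + 5.111595 + 1.919873) = 3.93·8.664612 = 34.051923 m
LRL: c = (6 − d² + 2cos(α−β) − 2d(sin α − sin β))/8 = 0.939108; p = 2π − arccos c = 5.932415 rad; φ = atan2(cos β − cos α, d + sin α − sin β) = 2.288358 rad; t = (φ − α + p/2) mod 2π = 0.134117 rad, q = (β − α − t + p) mod 2π = 1.073692 rad → L = 3.93·(0.134117 + 5.932415 + 1.073692) = 3.93·7.140224 = 28.061082 m
Shortest: LRL with L = 28.061082 m ≈ 28.0611 m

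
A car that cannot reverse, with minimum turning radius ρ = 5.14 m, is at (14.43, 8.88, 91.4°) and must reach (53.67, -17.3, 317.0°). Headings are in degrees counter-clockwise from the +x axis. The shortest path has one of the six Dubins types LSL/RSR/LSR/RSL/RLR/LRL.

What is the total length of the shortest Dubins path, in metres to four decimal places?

54.9524 m

Let ψ = atan2(Δy, Δx) = atan2(-26.18, 39.24) = -33.7103° be the start→goal bearing.
Normalize: d = |goal − start| / ρ = 47.171708/5.14 = 9.177375, α = (θ_start − ψ) mod 360° = 125.1103° = 2.183586 rad, β = (θ_goal − ψ) mod 360° = 350.7103° = 6.121049 rad.
Common terms: sin α = 0.818047, cos α = -0.575152, sin β = -0.161427, cos β = 0.986885, cos(α−β) = -0.699663, d² = 84.224212. Work in radians in the unit-radius frame; every candidate has L = ρ·(t + p + q).
LSL: p² = 2 + d² − 2cos(α−β) + 2d(sin α − sin β) = 105.601526; p = √p² = 10.276260; φ = atan2(cos β − cos α, d + sin α − sin β) = 0.152596 rad; t = (φ − α) mod 2π = 4.252195 rad, q = (β − φ) mod 2π = 5.968453 rad → L = 5.14·(4.252195 + 10.276260 + 5.968453) = 5.14·20.496908 = 105.354109 m
RSR: p² = 2 + d² − 2cos(α−β) + 2d(sin β − sin α) = 69.645552; p = √p² = 8.345391; φ = atan2(cos α − cos β, d − sin α + sin β) = -0.188284 rad; t = (α − φ) mod 2π = 2.371870 rad, q = (φ − β) mod 2π = 6.257037 rad → L = 5.14·(2.371870 + 8.345391 + 6.257037) = 5.14·16.974299 = 87.247896 m
LSR: p² = d² − 2 + 2cos(α−β) + 2d(sin α + sin β) = 92.876978; p = √p² = 9.637270; φ = atan2(−cos α − cos β, d + sin α + sin β) − atan2(−2, p) = 0.162779 rad; t = (φ − α) mod 2π = 4.262378 rad, q = (φ − β) mod 2π = 0.324915 rad → L = 5.14·(4.262378 + 9.637270 + 0.324915) = 5.14·14.224564 = 73.114258 m
RSL: p² = d² − 2 + 2cos(α−β) − 2d(sin α + sin β) = 68.772794; p = √p² = 8.292936; φ = atan2(cos α + cos β, d − sin α − sin β) − atan2(2, p) = -0.188367 rad; t = (α − φ) mod 2π = 2.371953 rad, q = (β − φ) mod 2π = 0.026230 rad → L = 5.14·(2.371953 + 8.292936 + 0.026230) = 5.14·10.691120 = 54.952354 m
RLR: c = (6 − d² + 2cos(α−β) + 2d(sin α − sin β))/8 = -7.705694, |c| > 1 → infeasible
LRL: c = (6 − d² + 2cos(α−β) − 2d(sin α − sin β))/8 = -12.200191, |c| > 1 → infeasible
Shortest: RSL with L = 54.952354 m ≈ 54.9524 m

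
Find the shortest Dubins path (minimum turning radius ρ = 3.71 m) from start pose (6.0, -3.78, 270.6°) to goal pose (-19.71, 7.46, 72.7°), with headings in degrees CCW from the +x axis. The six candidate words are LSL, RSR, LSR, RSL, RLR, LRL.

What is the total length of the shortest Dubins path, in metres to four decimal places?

Let ψ = atan2(Δy, Δx) = atan2(11.24, -25.71) = 156.3858° be the start→goal bearing.
Normalize: d = |goal − start| / ρ = 28.059610/3.71 = 7.563237, α = (θ_start − ψ) mod 360° = 114.2142° = 1.993413 rad, β = (θ_goal − ψ) mod 360° = 276.3142° = 4.822592 rad.
Common terms: sin α = 0.912019, cos α = -0.410149, sin β = -0.993934, cos β = 0.109980, cos(α−β) = -0.951594, d² = 57.202556. Work in radians in the unit-radius frame; every candidate has L = ρ·(t + p + q).
LSL: p² = 2 + d² − 2cos(α−β) + 2d(sin α − sin β) = 89.936085; p = √p² = 9.483464; φ = atan2(cos β − cos α, d + sin α − sin β) = 0.054873 rad; t = (φ − α) mod 2π = 4.344645 rad, q = (β − φ) mod 2π = 4.767719 rad → L = 3.71·(4.344645 + 9.483464 + 4.767719) = 3.71·18.595828 = 68.990521 m
RSR: p² = 2 + d² − 2cos(α−β) + 2d(sin β − sin α) = 32.275404; p = √p² = 5.681145; φ = atan2(cos α − cos β, d − sin α + sin β) = -0.091682 rad; t = (α − φ) mod 2π = 2.085095 rad, q = (φ − β) mod 2π = 1.368911 rad → L = 3.71·(2.085095 + 5.681145 + 1.368911) = 3.71·9.135151 = 33.891411 m
LSR: p² = d² − 2 + 2cos(α−β) + 2d(sin α + sin β) = 52.060280; p = √p² = 7.215281; φ = atan2(−cos α − cos β, d + sin α + sin β) − atan2(−2, p) = 0.310501 rad; t = (φ − α) mod 2π = 4.600273 rad, q = (φ − β) mod 2π = 1.771095 rad → L = 3.71·(4.600273 + 7.215281 + 1.771095) = 3.71·13.586649 = 50.406468 m
RSL: p² = d² − 2 + 2cos(α−β) − 2d(sin α + sin β) = 54.538454; p = √p² = 7.385016; φ = atan2(cos α + cos β, d − sin α − sin β) − atan2(2, p) = -0.303717 rad; t = (α − φ) mod 2π = 2.297131 rad, q = (β − φ) mod 2π = 5.126309 rad → L = 3.71·(2.297131 + 7.385016 + 5.126309) = 3.71·14.808455 = 54.939370 m
RLR: c = (6 − d² + 2cos(α−β) + 2d(sin α − sin β))/8 = -3.034426, |c| > 1 → infeasible
LRL: c = (6 − d² + 2cos(α−β) − 2d(sin α − sin β))/8 = -10.242011, |c| > 1 → infeasible
Shortest: RSR with L = 33.891411 m ≈ 33.8914 m

33.8914 m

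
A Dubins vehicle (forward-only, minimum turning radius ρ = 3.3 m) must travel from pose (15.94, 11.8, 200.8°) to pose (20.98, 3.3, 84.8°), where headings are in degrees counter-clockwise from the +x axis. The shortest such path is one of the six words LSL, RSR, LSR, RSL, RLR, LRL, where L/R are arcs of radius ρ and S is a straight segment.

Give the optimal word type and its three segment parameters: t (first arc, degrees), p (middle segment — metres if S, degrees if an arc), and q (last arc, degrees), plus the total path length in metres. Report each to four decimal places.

LSL: t = 75.6871°, p = 5.1490 m, q = 168.3129°, L = 19.2023 m

Let ψ = atan2(Δy, Δx) = atan2(-8.50, 5.04) = -59.3346° be the start→goal bearing.
Normalize: d = |goal − start| / ρ = 9.881882/3.3 = 2.994510, α = (θ_start − ψ) mod 360° = 260.1346° = 4.540204 rad, β = (θ_goal − ψ) mod 360° = 144.1346° = 2.515623 rad.
Common terms: sin α = -0.985213, cos α = -0.171335, sin β = 0.585884, cos β = -0.810395, cos(α−β) = -0.438371, d² = 8.967089. Work in radians in the unit-radius frame; every candidate has L = ρ·(t + p + q).
LSL: p² = 2 + d² − 2cos(α−β) + 2d(sin α − sin β) = 2.434503; p = √p² = 1.560289; φ = atan2(cos β − cos α, d + sin α − sin β) = -0.421991 rad; t = (φ − α) mod 2π = 1.320990 rad, q = (β − φ) mod 2π = 2.937614 rad → L = 3.3·(1.320990 + 1.560289 + 2.937614) = 3.3·5.818893 = 19.202346 m
RSR: p² = 2 + d² − 2cos(α−β) + 2d(sin β − sin α) = 21.253160; p = √p² = 4.610115; φ = atan2(cos α − cos β, d − sin α + sin β) = 0.139069 rad; t = (α − φ) mod 2π = 4.401135 rad, q = (φ − β) mod 2π = 3.906632 rad → L = 3.3·(4.401135 + 4.610115 + 3.906632) = 3.3·12.917882 = 42.629011 m
LSR: p² = d² − 2 + 2cos(α−β) + 2d(sin α + sin β) = 3.698757; p = √p² = 1.923215; φ = atan2(−cos α − cos β, d + sin α + sin β) − atan2(−2, p) = 1.166619 rad; t = (φ − α) mod 2π = 2.909600 rad, q = (φ − β) mod 2π = 4.934182 rad → L = 3.3·(2.909600 + 1.923215 + 4.934182) = 3.3·9.766997 = 32.231091 m
RSL: p² = d² − 2 + 2cos(α−β) − 2d(sin α + sin β) = 8.481936; p = √p² = 2.912376; φ = atan2(cos α + cos β, d − sin α − sin β) − atan2(2, p) = -0.883343 rad; t = (α − φ) mod 2π = 5.423547 rad, q = (β − φ) mod 2π = 3.398965 rad → L = 3.3·(5.423547 + 2.912376 + 3.398965) = 3.3·11.734889 = 38.725134 m
RLR: c = (6 − d² + 2cos(α−β) + 2d(sin α − sin β))/8 = -1.656645, |c| > 1 → infeasible
LRL: c = (6 − d² + 2cos(α−β) − 2d(sin α − sin β))/8 = 0.695687; p = 2π − arccos c = 5.481765 rad; φ = atan2(cos β − cos α, d + sin α − sin β) = -0.421991 rad; t = (φ − α + p/2) mod 2π = 4.061872 rad, q = (β − α − t + p) mod 2π = 5.678496 rad → L = 3.3·(4.061872 + 5.481765 + 5.678496) = 3.3·15.222133 = 50.233040 m
Shortest: LSL with L = 19.202346 m ≈ 19.2023 m
Convert LSL to answer units (arcs ×180/π): t = 1.320990·180/π = 75.6871°, p = ρ·p = 3.3·1.560289 = 5.1490 m, q = 2.937614·180/π = 168.3129°, L = 19.2023 m.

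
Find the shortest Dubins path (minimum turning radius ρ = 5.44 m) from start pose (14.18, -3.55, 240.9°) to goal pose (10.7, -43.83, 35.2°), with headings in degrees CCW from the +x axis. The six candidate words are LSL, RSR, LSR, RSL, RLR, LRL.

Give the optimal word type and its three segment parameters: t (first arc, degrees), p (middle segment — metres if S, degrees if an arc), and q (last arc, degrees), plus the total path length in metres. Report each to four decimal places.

LSL: t = 10.1908°, p = 35.0823 m, q = 144.1092°, L = 49.7325 m

Let ψ = atan2(Δy, Δx) = atan2(-40.28, -3.48) = -94.9378° be the start→goal bearing.
Normalize: d = |goal − start| / ρ = 40.430048/5.44 = 7.431994, α = (θ_start − ψ) mod 360° = 335.8378° = 5.861476 rad, β = (θ_goal − ψ) mod 360° = 130.1378° = 2.271333 rad.
Common terms: sin α = -0.409321, cos α = 0.912391, sin β = 0.764496, cos β = -0.644628, cos(α−β) = -0.901077, d² = 55.234537. Work in radians in the unit-radius frame; every candidate has L = ρ·(t + p + q).
LSL: p² = 2 + d² − 2cos(α−β) + 2d(sin α − sin β) = 41.589091; p = √p² = 6.448960; φ = atan2(cos β − cos α, d + sin α − sin β) = -0.243847 rad; t = (φ − α) mod 2π = 0.177863 rad, q = (β − φ) mod 2π = 2.515180 rad → L = 5.44·(0.177863 + 6.448960 + 2.515180) = 5.44·9.142003 = 49.732499 m
RSR: p² = 2 + d² − 2cos(α−β) + 2d(sin β − sin α) = 76.484292; p = √p² = 8.745530; φ = atan2(cos α − cos β, d − sin α + sin β) = 0.178990 rad; t = (α − φ) mod 2π = 5.682486 rad, q = (φ − β) mod 2π = 4.190842 rad → L = 5.44·(5.682486 + 8.745530 + 4.190842) = 5.44·18.618857 = 101.286584 m
LSR: p² = d² − 2 + 2cos(α−β) + 2d(sin α + sin β) = 56.711703; p = √p² = 7.530717; φ = atan2(−cos α − cos β, d + sin α + sin β) − atan2(−2, p) = 0.225215 rad; t = (φ − α) mod 2π = 0.646925 rad, q = (φ − β) mod 2π = 4.237067 rad → L = 5.44·(0.646925 + 7.530717 + 4.237067) = 5.44·12.414709 = 67.536017 m
RSL: p² = d² − 2 + 2cos(α−β) − 2d(sin α + sin β) = 46.153063; p = √p² = 6.793605; φ = atan2(cos α + cos β, d − sin α − sin β) − atan2(2, p) = -0.248488 rad; t = (α − φ) mod 2π = 6.109964 rad, q = (β − φ) mod 2π = 2.519821 rad → L = 5.44·(6.109964 + 6.793605 + 2.519821) = 5.44·15.423389 = 83.903238 m
RLR: c = (6 − d² + 2cos(α−β) + 2d(sin α − sin β))/8 = -8.560536, |c| > 1 → infeasible
LRL: c = (6 − d² + 2cos(α−β) − 2d(sin α − sin β))/8 = -4.198636, |c| > 1 → infeasible
Shortest: LSL with L = 49.732499 m ≈ 49.7325 m
Convert LSL to answer units (arcs ×180/π): t = 0.177863·180/π = 10.1908°, p = ρ·p = 5.44·6.448960 = 35.0823 m, q = 2.515180·180/π = 144.1092°, L = 49.7325 m.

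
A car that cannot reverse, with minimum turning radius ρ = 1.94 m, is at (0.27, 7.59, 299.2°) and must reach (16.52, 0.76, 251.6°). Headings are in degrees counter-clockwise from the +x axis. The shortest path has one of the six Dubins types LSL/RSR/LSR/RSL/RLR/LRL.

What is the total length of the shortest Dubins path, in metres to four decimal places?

18.8521 m

Let ψ = atan2(Δy, Δx) = atan2(-6.83, 16.25) = -22.7974° be the start→goal bearing.
Normalize: d = |goal − start| / ρ = 17.627008/1.94 = 9.086086, α = (θ_start − ψ) mod 360° = 321.9974° = 5.619915 rad, β = (θ_goal − ψ) mod 360° = 274.3974° = 4.789138 rad.
Common terms: sin α = -0.615697, cos α = 0.787983, sin β = -0.997056, cos β = 0.076674, cos(α−β) = 0.674302, d² = 82.556967. Work in radians in the unit-radius frame; every candidate has L = ρ·(t + p + q).
LSL: p² = 2 + d² − 2cos(α−β) + 2d(sin α − sin β) = 90.138481; p = √p² = 9.494129; φ = atan2(cos β − cos α, d + sin α − sin β) = -0.074991 rad; t = (φ − α) mod 2π = 0.588279 rad, q = (β − φ) mod 2π = 4.864129 rad → L = 1.94·(0.588279 + 9.494129 + 4.864129) = 1.94·14.946537 = 28.996282 m
RSR: p² = 2 + d² − 2cos(α−β) + 2d(sin β − sin α) = 76.278243; p = √p² = 8.733742; φ = atan2(cos α − cos β, d − sin α + sin β) = 0.081534 rad; t = (α − φ) mod 2π = 5.538381 rad, q = (φ − β) mod 2π = 1.575581 rad → L = 1.94·(5.538381 + 8.733742 + 1.575581) = 1.94·15.847704 = 30.744545 m
LSR: p² = d² − 2 + 2cos(α−β) + 2d(sin α + sin β) = 52.598334; p = √p² = 7.252471; φ = atan2(−cos α − cos β, d + sin α + sin β) − atan2(−2, p) = 0.153893 rad; t = (φ − α) mod 2π = 0.817164 rad, q = (φ − β) mod 2π = 1.647941 rad → L = 1.94·(0.817164 + 7.252471 + 1.647941) = 1.94·9.717576 = 18.852097 m
RSL: p² = d² − 2 + 2cos(α−β) − 2d(sin α + sin β) = 111.212809; p = √p² = 10.545748; φ = atan2(cos α + cos β, d − sin α − sin β) − atan2(2, p) = -0.106782 rad; t = (α − φ) mod 2π = 5.726696 rad, q = (β − φ) mod 2π = 4.895919 rad → L = 1.94·(5.726696 + 10.545748 + 4.895919) = 1.94·21.168364 = 41.066626 m
RLR: c = (6 − d² + 2cos(α−β) + 2d(sin α − sin β))/8 = -8.534780, |c| > 1 → infeasible
LRL: c = (6 − d² + 2cos(α−β) − 2d(sin α − sin β))/8 = -10.267310, |c| > 1 → infeasible
Shortest: LSR with L = 18.852097 m ≈ 18.8521 m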